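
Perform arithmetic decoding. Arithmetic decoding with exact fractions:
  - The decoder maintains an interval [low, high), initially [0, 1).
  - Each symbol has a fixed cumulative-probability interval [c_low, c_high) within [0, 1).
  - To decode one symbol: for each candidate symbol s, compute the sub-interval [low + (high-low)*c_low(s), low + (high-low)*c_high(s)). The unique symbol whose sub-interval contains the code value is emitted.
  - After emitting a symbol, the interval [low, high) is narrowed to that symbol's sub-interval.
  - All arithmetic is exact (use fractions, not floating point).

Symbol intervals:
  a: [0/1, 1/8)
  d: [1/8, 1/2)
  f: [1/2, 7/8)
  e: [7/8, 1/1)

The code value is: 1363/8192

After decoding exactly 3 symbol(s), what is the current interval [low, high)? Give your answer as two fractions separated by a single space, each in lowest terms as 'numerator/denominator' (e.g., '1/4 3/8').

Answer: 85/512 11/64

Derivation:
Step 1: interval [0/1, 1/1), width = 1/1 - 0/1 = 1/1
  'a': [0/1 + 1/1*0/1, 0/1 + 1/1*1/8) = [0/1, 1/8)
  'd': [0/1 + 1/1*1/8, 0/1 + 1/1*1/2) = [1/8, 1/2) <- contains code 1363/8192
  'f': [0/1 + 1/1*1/2, 0/1 + 1/1*7/8) = [1/2, 7/8)
  'e': [0/1 + 1/1*7/8, 0/1 + 1/1*1/1) = [7/8, 1/1)
  emit 'd', narrow to [1/8, 1/2)
Step 2: interval [1/8, 1/2), width = 1/2 - 1/8 = 3/8
  'a': [1/8 + 3/8*0/1, 1/8 + 3/8*1/8) = [1/8, 11/64) <- contains code 1363/8192
  'd': [1/8 + 3/8*1/8, 1/8 + 3/8*1/2) = [11/64, 5/16)
  'f': [1/8 + 3/8*1/2, 1/8 + 3/8*7/8) = [5/16, 29/64)
  'e': [1/8 + 3/8*7/8, 1/8 + 3/8*1/1) = [29/64, 1/2)
  emit 'a', narrow to [1/8, 11/64)
Step 3: interval [1/8, 11/64), width = 11/64 - 1/8 = 3/64
  'a': [1/8 + 3/64*0/1, 1/8 + 3/64*1/8) = [1/8, 67/512)
  'd': [1/8 + 3/64*1/8, 1/8 + 3/64*1/2) = [67/512, 19/128)
  'f': [1/8 + 3/64*1/2, 1/8 + 3/64*7/8) = [19/128, 85/512)
  'e': [1/8 + 3/64*7/8, 1/8 + 3/64*1/1) = [85/512, 11/64) <- contains code 1363/8192
  emit 'e', narrow to [85/512, 11/64)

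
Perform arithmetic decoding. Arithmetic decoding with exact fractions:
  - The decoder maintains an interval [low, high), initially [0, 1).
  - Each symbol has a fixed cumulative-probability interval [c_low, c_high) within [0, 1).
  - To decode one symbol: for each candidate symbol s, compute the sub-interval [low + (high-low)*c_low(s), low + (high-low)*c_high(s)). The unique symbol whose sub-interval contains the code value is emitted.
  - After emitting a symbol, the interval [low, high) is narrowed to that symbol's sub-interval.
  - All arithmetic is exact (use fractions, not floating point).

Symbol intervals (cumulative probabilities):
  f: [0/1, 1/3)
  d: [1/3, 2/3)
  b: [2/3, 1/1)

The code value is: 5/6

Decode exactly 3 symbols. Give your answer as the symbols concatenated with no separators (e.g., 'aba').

Step 1: interval [0/1, 1/1), width = 1/1 - 0/1 = 1/1
  'f': [0/1 + 1/1*0/1, 0/1 + 1/1*1/3) = [0/1, 1/3)
  'd': [0/1 + 1/1*1/3, 0/1 + 1/1*2/3) = [1/3, 2/3)
  'b': [0/1 + 1/1*2/3, 0/1 + 1/1*1/1) = [2/3, 1/1) <- contains code 5/6
  emit 'b', narrow to [2/3, 1/1)
Step 2: interval [2/3, 1/1), width = 1/1 - 2/3 = 1/3
  'f': [2/3 + 1/3*0/1, 2/3 + 1/3*1/3) = [2/3, 7/9)
  'd': [2/3 + 1/3*1/3, 2/3 + 1/3*2/3) = [7/9, 8/9) <- contains code 5/6
  'b': [2/3 + 1/3*2/3, 2/3 + 1/3*1/1) = [8/9, 1/1)
  emit 'd', narrow to [7/9, 8/9)
Step 3: interval [7/9, 8/9), width = 8/9 - 7/9 = 1/9
  'f': [7/9 + 1/9*0/1, 7/9 + 1/9*1/3) = [7/9, 22/27)
  'd': [7/9 + 1/9*1/3, 7/9 + 1/9*2/3) = [22/27, 23/27) <- contains code 5/6
  'b': [7/9 + 1/9*2/3, 7/9 + 1/9*1/1) = [23/27, 8/9)
  emit 'd', narrow to [22/27, 23/27)

Answer: bdd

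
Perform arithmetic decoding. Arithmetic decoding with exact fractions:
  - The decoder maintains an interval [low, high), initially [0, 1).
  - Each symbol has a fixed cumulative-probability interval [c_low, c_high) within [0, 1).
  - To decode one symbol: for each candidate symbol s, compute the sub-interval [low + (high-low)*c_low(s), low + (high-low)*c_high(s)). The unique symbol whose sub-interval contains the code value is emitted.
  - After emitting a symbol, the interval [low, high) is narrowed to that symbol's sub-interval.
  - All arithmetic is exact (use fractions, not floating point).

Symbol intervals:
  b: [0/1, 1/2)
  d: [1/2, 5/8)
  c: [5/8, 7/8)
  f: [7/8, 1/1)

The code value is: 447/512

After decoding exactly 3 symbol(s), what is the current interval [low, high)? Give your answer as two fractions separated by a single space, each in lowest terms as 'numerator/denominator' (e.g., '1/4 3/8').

Answer: 223/256 7/8

Derivation:
Step 1: interval [0/1, 1/1), width = 1/1 - 0/1 = 1/1
  'b': [0/1 + 1/1*0/1, 0/1 + 1/1*1/2) = [0/1, 1/2)
  'd': [0/1 + 1/1*1/2, 0/1 + 1/1*5/8) = [1/2, 5/8)
  'c': [0/1 + 1/1*5/8, 0/1 + 1/1*7/8) = [5/8, 7/8) <- contains code 447/512
  'f': [0/1 + 1/1*7/8, 0/1 + 1/1*1/1) = [7/8, 1/1)
  emit 'c', narrow to [5/8, 7/8)
Step 2: interval [5/8, 7/8), width = 7/8 - 5/8 = 1/4
  'b': [5/8 + 1/4*0/1, 5/8 + 1/4*1/2) = [5/8, 3/4)
  'd': [5/8 + 1/4*1/2, 5/8 + 1/4*5/8) = [3/4, 25/32)
  'c': [5/8 + 1/4*5/8, 5/8 + 1/4*7/8) = [25/32, 27/32)
  'f': [5/8 + 1/4*7/8, 5/8 + 1/4*1/1) = [27/32, 7/8) <- contains code 447/512
  emit 'f', narrow to [27/32, 7/8)
Step 3: interval [27/32, 7/8), width = 7/8 - 27/32 = 1/32
  'b': [27/32 + 1/32*0/1, 27/32 + 1/32*1/2) = [27/32, 55/64)
  'd': [27/32 + 1/32*1/2, 27/32 + 1/32*5/8) = [55/64, 221/256)
  'c': [27/32 + 1/32*5/8, 27/32 + 1/32*7/8) = [221/256, 223/256)
  'f': [27/32 + 1/32*7/8, 27/32 + 1/32*1/1) = [223/256, 7/8) <- contains code 447/512
  emit 'f', narrow to [223/256, 7/8)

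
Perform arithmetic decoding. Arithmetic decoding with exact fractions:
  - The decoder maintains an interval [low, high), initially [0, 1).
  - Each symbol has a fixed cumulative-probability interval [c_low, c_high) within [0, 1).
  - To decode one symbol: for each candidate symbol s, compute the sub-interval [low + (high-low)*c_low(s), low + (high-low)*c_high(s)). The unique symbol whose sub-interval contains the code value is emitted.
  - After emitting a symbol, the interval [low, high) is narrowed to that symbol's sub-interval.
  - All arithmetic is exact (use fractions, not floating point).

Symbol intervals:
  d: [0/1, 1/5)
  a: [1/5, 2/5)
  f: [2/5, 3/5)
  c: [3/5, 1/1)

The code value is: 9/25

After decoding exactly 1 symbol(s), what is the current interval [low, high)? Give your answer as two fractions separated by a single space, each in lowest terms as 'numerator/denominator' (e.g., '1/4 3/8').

Step 1: interval [0/1, 1/1), width = 1/1 - 0/1 = 1/1
  'd': [0/1 + 1/1*0/1, 0/1 + 1/1*1/5) = [0/1, 1/5)
  'a': [0/1 + 1/1*1/5, 0/1 + 1/1*2/5) = [1/5, 2/5) <- contains code 9/25
  'f': [0/1 + 1/1*2/5, 0/1 + 1/1*3/5) = [2/5, 3/5)
  'c': [0/1 + 1/1*3/5, 0/1 + 1/1*1/1) = [3/5, 1/1)
  emit 'a', narrow to [1/5, 2/5)

Answer: 1/5 2/5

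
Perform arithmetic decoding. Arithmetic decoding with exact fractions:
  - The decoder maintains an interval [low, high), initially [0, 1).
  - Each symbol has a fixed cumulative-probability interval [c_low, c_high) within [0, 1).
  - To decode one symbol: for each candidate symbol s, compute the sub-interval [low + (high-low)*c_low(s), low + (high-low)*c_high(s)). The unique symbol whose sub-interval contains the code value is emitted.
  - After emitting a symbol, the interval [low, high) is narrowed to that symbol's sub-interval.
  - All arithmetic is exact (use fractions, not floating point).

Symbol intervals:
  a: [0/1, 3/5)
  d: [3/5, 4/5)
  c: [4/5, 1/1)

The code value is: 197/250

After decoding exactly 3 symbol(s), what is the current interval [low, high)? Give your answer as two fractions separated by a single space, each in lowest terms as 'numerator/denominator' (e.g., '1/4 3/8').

Answer: 98/125 99/125

Derivation:
Step 1: interval [0/1, 1/1), width = 1/1 - 0/1 = 1/1
  'a': [0/1 + 1/1*0/1, 0/1 + 1/1*3/5) = [0/1, 3/5)
  'd': [0/1 + 1/1*3/5, 0/1 + 1/1*4/5) = [3/5, 4/5) <- contains code 197/250
  'c': [0/1 + 1/1*4/5, 0/1 + 1/1*1/1) = [4/5, 1/1)
  emit 'd', narrow to [3/5, 4/5)
Step 2: interval [3/5, 4/5), width = 4/5 - 3/5 = 1/5
  'a': [3/5 + 1/5*0/1, 3/5 + 1/5*3/5) = [3/5, 18/25)
  'd': [3/5 + 1/5*3/5, 3/5 + 1/5*4/5) = [18/25, 19/25)
  'c': [3/5 + 1/5*4/5, 3/5 + 1/5*1/1) = [19/25, 4/5) <- contains code 197/250
  emit 'c', narrow to [19/25, 4/5)
Step 3: interval [19/25, 4/5), width = 4/5 - 19/25 = 1/25
  'a': [19/25 + 1/25*0/1, 19/25 + 1/25*3/5) = [19/25, 98/125)
  'd': [19/25 + 1/25*3/5, 19/25 + 1/25*4/5) = [98/125, 99/125) <- contains code 197/250
  'c': [19/25 + 1/25*4/5, 19/25 + 1/25*1/1) = [99/125, 4/5)
  emit 'd', narrow to [98/125, 99/125)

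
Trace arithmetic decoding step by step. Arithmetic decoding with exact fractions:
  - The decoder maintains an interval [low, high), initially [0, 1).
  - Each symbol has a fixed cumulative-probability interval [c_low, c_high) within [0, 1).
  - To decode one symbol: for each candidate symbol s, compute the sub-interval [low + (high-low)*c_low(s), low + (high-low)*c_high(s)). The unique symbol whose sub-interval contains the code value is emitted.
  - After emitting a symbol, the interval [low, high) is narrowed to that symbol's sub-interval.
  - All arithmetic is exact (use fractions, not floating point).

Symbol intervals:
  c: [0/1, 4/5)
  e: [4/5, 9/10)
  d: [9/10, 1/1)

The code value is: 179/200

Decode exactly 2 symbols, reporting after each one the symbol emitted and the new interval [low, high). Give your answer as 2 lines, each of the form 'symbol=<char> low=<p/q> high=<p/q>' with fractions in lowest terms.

Step 1: interval [0/1, 1/1), width = 1/1 - 0/1 = 1/1
  'c': [0/1 + 1/1*0/1, 0/1 + 1/1*4/5) = [0/1, 4/5)
  'e': [0/1 + 1/1*4/5, 0/1 + 1/1*9/10) = [4/5, 9/10) <- contains code 179/200
  'd': [0/1 + 1/1*9/10, 0/1 + 1/1*1/1) = [9/10, 1/1)
  emit 'e', narrow to [4/5, 9/10)
Step 2: interval [4/5, 9/10), width = 9/10 - 4/5 = 1/10
  'c': [4/5 + 1/10*0/1, 4/5 + 1/10*4/5) = [4/5, 22/25)
  'e': [4/5 + 1/10*4/5, 4/5 + 1/10*9/10) = [22/25, 89/100)
  'd': [4/5 + 1/10*9/10, 4/5 + 1/10*1/1) = [89/100, 9/10) <- contains code 179/200
  emit 'd', narrow to [89/100, 9/10)

Answer: symbol=e low=4/5 high=9/10
symbol=d low=89/100 high=9/10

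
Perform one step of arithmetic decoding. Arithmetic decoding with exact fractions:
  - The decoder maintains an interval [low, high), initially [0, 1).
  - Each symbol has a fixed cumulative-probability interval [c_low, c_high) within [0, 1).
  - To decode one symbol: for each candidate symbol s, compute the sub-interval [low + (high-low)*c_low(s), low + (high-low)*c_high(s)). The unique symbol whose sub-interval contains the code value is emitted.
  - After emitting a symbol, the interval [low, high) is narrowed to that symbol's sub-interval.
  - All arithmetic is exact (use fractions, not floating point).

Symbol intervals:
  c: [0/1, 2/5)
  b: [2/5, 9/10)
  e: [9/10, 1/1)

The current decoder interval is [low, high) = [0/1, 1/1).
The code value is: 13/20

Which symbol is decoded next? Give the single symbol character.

Answer: b

Derivation:
Interval width = high − low = 1/1 − 0/1 = 1/1
Scaled code = (code − low) / width = (13/20 − 0/1) / 1/1 = 13/20
  c: [0/1, 2/5) 
  b: [2/5, 9/10) ← scaled code falls here ✓
  e: [9/10, 1/1) 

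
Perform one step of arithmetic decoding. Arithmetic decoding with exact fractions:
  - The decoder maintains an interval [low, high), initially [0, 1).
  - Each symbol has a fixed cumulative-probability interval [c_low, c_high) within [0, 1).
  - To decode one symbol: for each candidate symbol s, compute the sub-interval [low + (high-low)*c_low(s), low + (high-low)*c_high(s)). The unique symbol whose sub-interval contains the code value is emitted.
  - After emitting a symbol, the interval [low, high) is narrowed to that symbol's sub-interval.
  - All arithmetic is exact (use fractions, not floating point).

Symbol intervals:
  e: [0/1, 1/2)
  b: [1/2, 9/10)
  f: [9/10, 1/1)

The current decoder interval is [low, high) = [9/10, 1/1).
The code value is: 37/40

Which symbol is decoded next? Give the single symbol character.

Interval width = high − low = 1/1 − 9/10 = 1/10
Scaled code = (code − low) / width = (37/40 − 9/10) / 1/10 = 1/4
  e: [0/1, 1/2) ← scaled code falls here ✓
  b: [1/2, 9/10) 
  f: [9/10, 1/1) 

Answer: e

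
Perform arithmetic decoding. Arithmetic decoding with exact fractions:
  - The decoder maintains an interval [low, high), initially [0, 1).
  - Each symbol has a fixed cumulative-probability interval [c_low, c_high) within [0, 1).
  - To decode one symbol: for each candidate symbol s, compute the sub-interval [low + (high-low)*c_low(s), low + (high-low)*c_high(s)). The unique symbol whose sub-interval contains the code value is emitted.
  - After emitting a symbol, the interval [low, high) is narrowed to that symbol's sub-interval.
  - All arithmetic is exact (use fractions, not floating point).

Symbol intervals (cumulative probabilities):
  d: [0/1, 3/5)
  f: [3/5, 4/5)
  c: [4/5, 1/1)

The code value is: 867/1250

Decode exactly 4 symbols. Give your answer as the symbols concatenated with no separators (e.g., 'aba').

Step 1: interval [0/1, 1/1), width = 1/1 - 0/1 = 1/1
  'd': [0/1 + 1/1*0/1, 0/1 + 1/1*3/5) = [0/1, 3/5)
  'f': [0/1 + 1/1*3/5, 0/1 + 1/1*4/5) = [3/5, 4/5) <- contains code 867/1250
  'c': [0/1 + 1/1*4/5, 0/1 + 1/1*1/1) = [4/5, 1/1)
  emit 'f', narrow to [3/5, 4/5)
Step 2: interval [3/5, 4/5), width = 4/5 - 3/5 = 1/5
  'd': [3/5 + 1/5*0/1, 3/5 + 1/5*3/5) = [3/5, 18/25) <- contains code 867/1250
  'f': [3/5 + 1/5*3/5, 3/5 + 1/5*4/5) = [18/25, 19/25)
  'c': [3/5 + 1/5*4/5, 3/5 + 1/5*1/1) = [19/25, 4/5)
  emit 'd', narrow to [3/5, 18/25)
Step 3: interval [3/5, 18/25), width = 18/25 - 3/5 = 3/25
  'd': [3/5 + 3/25*0/1, 3/5 + 3/25*3/5) = [3/5, 84/125)
  'f': [3/5 + 3/25*3/5, 3/5 + 3/25*4/5) = [84/125, 87/125) <- contains code 867/1250
  'c': [3/5 + 3/25*4/5, 3/5 + 3/25*1/1) = [87/125, 18/25)
  emit 'f', narrow to [84/125, 87/125)
Step 4: interval [84/125, 87/125), width = 87/125 - 84/125 = 3/125
  'd': [84/125 + 3/125*0/1, 84/125 + 3/125*3/5) = [84/125, 429/625)
  'f': [84/125 + 3/125*3/5, 84/125 + 3/125*4/5) = [429/625, 432/625)
  'c': [84/125 + 3/125*4/5, 84/125 + 3/125*1/1) = [432/625, 87/125) <- contains code 867/1250
  emit 'c', narrow to [432/625, 87/125)

Answer: fdfc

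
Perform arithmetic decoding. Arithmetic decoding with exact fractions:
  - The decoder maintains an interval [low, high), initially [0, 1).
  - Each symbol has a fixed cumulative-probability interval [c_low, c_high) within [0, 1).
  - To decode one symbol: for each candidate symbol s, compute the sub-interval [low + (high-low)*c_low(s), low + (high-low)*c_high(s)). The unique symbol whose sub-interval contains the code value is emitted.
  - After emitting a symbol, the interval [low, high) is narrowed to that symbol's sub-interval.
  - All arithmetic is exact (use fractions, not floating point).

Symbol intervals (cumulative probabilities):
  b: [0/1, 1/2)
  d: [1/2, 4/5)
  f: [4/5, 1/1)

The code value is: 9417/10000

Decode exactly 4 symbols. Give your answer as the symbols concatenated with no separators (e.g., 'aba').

Step 1: interval [0/1, 1/1), width = 1/1 - 0/1 = 1/1
  'b': [0/1 + 1/1*0/1, 0/1 + 1/1*1/2) = [0/1, 1/2)
  'd': [0/1 + 1/1*1/2, 0/1 + 1/1*4/5) = [1/2, 4/5)
  'f': [0/1 + 1/1*4/5, 0/1 + 1/1*1/1) = [4/5, 1/1) <- contains code 9417/10000
  emit 'f', narrow to [4/5, 1/1)
Step 2: interval [4/5, 1/1), width = 1/1 - 4/5 = 1/5
  'b': [4/5 + 1/5*0/1, 4/5 + 1/5*1/2) = [4/5, 9/10)
  'd': [4/5 + 1/5*1/2, 4/5 + 1/5*4/5) = [9/10, 24/25) <- contains code 9417/10000
  'f': [4/5 + 1/5*4/5, 4/5 + 1/5*1/1) = [24/25, 1/1)
  emit 'd', narrow to [9/10, 24/25)
Step 3: interval [9/10, 24/25), width = 24/25 - 9/10 = 3/50
  'b': [9/10 + 3/50*0/1, 9/10 + 3/50*1/2) = [9/10, 93/100)
  'd': [9/10 + 3/50*1/2, 9/10 + 3/50*4/5) = [93/100, 237/250) <- contains code 9417/10000
  'f': [9/10 + 3/50*4/5, 9/10 + 3/50*1/1) = [237/250, 24/25)
  emit 'd', narrow to [93/100, 237/250)
Step 4: interval [93/100, 237/250), width = 237/250 - 93/100 = 9/500
  'b': [93/100 + 9/500*0/1, 93/100 + 9/500*1/2) = [93/100, 939/1000)
  'd': [93/100 + 9/500*1/2, 93/100 + 9/500*4/5) = [939/1000, 2361/2500) <- contains code 9417/10000
  'f': [93/100 + 9/500*4/5, 93/100 + 9/500*1/1) = [2361/2500, 237/250)
  emit 'd', narrow to [939/1000, 2361/2500)

Answer: fddd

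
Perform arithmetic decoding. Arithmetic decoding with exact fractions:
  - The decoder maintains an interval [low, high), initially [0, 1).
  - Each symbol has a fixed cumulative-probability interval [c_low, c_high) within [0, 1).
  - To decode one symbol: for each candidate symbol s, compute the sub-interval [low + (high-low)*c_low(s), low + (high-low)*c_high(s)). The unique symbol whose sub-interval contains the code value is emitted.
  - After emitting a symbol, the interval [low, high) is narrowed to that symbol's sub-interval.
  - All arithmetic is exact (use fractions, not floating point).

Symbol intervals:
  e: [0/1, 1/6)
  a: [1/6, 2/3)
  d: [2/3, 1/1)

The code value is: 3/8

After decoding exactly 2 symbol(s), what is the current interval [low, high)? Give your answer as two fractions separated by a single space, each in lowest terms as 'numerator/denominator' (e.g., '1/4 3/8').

Answer: 1/4 1/2

Derivation:
Step 1: interval [0/1, 1/1), width = 1/1 - 0/1 = 1/1
  'e': [0/1 + 1/1*0/1, 0/1 + 1/1*1/6) = [0/1, 1/6)
  'a': [0/1 + 1/1*1/6, 0/1 + 1/1*2/3) = [1/6, 2/3) <- contains code 3/8
  'd': [0/1 + 1/1*2/3, 0/1 + 1/1*1/1) = [2/3, 1/1)
  emit 'a', narrow to [1/6, 2/3)
Step 2: interval [1/6, 2/3), width = 2/3 - 1/6 = 1/2
  'e': [1/6 + 1/2*0/1, 1/6 + 1/2*1/6) = [1/6, 1/4)
  'a': [1/6 + 1/2*1/6, 1/6 + 1/2*2/3) = [1/4, 1/2) <- contains code 3/8
  'd': [1/6 + 1/2*2/3, 1/6 + 1/2*1/1) = [1/2, 2/3)
  emit 'a', narrow to [1/4, 1/2)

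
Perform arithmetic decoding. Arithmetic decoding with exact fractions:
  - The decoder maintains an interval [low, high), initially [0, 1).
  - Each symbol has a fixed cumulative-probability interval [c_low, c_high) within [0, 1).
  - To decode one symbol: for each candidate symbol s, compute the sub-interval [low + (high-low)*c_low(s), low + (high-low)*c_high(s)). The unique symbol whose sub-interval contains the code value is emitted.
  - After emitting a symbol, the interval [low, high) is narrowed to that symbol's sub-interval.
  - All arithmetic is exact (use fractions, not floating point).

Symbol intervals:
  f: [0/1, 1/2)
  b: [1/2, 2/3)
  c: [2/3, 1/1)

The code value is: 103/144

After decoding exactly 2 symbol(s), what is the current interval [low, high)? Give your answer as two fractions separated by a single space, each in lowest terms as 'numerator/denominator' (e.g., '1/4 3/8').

Step 1: interval [0/1, 1/1), width = 1/1 - 0/1 = 1/1
  'f': [0/1 + 1/1*0/1, 0/1 + 1/1*1/2) = [0/1, 1/2)
  'b': [0/1 + 1/1*1/2, 0/1 + 1/1*2/3) = [1/2, 2/3)
  'c': [0/1 + 1/1*2/3, 0/1 + 1/1*1/1) = [2/3, 1/1) <- contains code 103/144
  emit 'c', narrow to [2/3, 1/1)
Step 2: interval [2/3, 1/1), width = 1/1 - 2/3 = 1/3
  'f': [2/3 + 1/3*0/1, 2/3 + 1/3*1/2) = [2/3, 5/6) <- contains code 103/144
  'b': [2/3 + 1/3*1/2, 2/3 + 1/3*2/3) = [5/6, 8/9)
  'c': [2/3 + 1/3*2/3, 2/3 + 1/3*1/1) = [8/9, 1/1)
  emit 'f', narrow to [2/3, 5/6)

Answer: 2/3 5/6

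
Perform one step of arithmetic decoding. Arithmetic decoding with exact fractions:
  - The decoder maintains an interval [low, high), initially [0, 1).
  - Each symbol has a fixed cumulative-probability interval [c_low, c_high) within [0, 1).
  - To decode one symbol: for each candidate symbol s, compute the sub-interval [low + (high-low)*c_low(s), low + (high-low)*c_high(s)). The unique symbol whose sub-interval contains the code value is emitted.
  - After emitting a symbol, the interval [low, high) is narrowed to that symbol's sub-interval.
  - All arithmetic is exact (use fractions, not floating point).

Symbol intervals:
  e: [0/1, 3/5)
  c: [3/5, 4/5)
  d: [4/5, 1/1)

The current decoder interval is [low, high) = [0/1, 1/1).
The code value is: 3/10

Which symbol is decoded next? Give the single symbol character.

Interval width = high − low = 1/1 − 0/1 = 1/1
Scaled code = (code − low) / width = (3/10 − 0/1) / 1/1 = 3/10
  e: [0/1, 3/5) ← scaled code falls here ✓
  c: [3/5, 4/5) 
  d: [4/5, 1/1) 

Answer: e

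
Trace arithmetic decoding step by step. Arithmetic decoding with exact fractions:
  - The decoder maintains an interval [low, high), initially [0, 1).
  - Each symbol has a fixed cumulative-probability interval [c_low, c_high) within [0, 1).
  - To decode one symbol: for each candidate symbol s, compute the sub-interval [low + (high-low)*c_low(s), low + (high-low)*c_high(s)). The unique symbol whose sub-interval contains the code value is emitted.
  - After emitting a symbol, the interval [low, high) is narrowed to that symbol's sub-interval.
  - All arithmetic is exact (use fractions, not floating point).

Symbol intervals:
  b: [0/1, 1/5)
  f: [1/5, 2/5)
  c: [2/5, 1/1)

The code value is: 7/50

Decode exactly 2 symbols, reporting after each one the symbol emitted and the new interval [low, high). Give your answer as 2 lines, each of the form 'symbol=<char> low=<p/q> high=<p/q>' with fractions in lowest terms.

Step 1: interval [0/1, 1/1), width = 1/1 - 0/1 = 1/1
  'b': [0/1 + 1/1*0/1, 0/1 + 1/1*1/5) = [0/1, 1/5) <- contains code 7/50
  'f': [0/1 + 1/1*1/5, 0/1 + 1/1*2/5) = [1/5, 2/5)
  'c': [0/1 + 1/1*2/5, 0/1 + 1/1*1/1) = [2/5, 1/1)
  emit 'b', narrow to [0/1, 1/5)
Step 2: interval [0/1, 1/5), width = 1/5 - 0/1 = 1/5
  'b': [0/1 + 1/5*0/1, 0/1 + 1/5*1/5) = [0/1, 1/25)
  'f': [0/1 + 1/5*1/5, 0/1 + 1/5*2/5) = [1/25, 2/25)
  'c': [0/1 + 1/5*2/5, 0/1 + 1/5*1/1) = [2/25, 1/5) <- contains code 7/50
  emit 'c', narrow to [2/25, 1/5)

Answer: symbol=b low=0/1 high=1/5
symbol=c low=2/25 high=1/5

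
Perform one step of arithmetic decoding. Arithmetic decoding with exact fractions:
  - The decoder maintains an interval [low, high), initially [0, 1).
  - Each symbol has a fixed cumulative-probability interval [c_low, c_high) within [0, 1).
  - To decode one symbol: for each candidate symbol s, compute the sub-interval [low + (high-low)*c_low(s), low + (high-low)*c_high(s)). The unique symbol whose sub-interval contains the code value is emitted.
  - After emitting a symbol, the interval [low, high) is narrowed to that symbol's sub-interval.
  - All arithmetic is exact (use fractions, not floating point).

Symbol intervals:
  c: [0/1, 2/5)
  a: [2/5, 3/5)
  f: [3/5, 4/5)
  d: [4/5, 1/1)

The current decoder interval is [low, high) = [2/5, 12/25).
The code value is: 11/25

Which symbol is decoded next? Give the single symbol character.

Answer: a

Derivation:
Interval width = high − low = 12/25 − 2/5 = 2/25
Scaled code = (code − low) / width = (11/25 − 2/5) / 2/25 = 1/2
  c: [0/1, 2/5) 
  a: [2/5, 3/5) ← scaled code falls here ✓
  f: [3/5, 4/5) 
  d: [4/5, 1/1) 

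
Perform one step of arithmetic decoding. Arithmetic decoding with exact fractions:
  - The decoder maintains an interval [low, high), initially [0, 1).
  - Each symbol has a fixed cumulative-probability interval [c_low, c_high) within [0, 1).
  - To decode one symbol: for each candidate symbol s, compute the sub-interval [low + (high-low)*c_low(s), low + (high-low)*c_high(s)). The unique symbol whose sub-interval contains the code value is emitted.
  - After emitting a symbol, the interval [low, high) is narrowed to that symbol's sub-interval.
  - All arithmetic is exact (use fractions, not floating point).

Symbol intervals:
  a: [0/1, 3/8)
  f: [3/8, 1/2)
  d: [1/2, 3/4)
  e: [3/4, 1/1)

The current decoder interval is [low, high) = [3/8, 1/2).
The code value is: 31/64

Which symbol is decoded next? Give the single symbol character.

Answer: e

Derivation:
Interval width = high − low = 1/2 − 3/8 = 1/8
Scaled code = (code − low) / width = (31/64 − 3/8) / 1/8 = 7/8
  a: [0/1, 3/8) 
  f: [3/8, 1/2) 
  d: [1/2, 3/4) 
  e: [3/4, 1/1) ← scaled code falls here ✓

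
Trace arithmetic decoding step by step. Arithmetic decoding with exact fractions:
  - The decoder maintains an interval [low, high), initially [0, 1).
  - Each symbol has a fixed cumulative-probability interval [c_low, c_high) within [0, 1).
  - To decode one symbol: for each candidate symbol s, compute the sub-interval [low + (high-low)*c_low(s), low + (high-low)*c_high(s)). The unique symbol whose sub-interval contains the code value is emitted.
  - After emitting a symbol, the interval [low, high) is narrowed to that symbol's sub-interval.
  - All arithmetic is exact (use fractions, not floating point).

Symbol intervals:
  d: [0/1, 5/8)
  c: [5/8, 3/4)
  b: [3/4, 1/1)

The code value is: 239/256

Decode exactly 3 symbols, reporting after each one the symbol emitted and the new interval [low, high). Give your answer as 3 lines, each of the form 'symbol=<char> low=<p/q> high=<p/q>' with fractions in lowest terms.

Step 1: interval [0/1, 1/1), width = 1/1 - 0/1 = 1/1
  'd': [0/1 + 1/1*0/1, 0/1 + 1/1*5/8) = [0/1, 5/8)
  'c': [0/1 + 1/1*5/8, 0/1 + 1/1*3/4) = [5/8, 3/4)
  'b': [0/1 + 1/1*3/4, 0/1 + 1/1*1/1) = [3/4, 1/1) <- contains code 239/256
  emit 'b', narrow to [3/4, 1/1)
Step 2: interval [3/4, 1/1), width = 1/1 - 3/4 = 1/4
  'd': [3/4 + 1/4*0/1, 3/4 + 1/4*5/8) = [3/4, 29/32)
  'c': [3/4 + 1/4*5/8, 3/4 + 1/4*3/4) = [29/32, 15/16) <- contains code 239/256
  'b': [3/4 + 1/4*3/4, 3/4 + 1/4*1/1) = [15/16, 1/1)
  emit 'c', narrow to [29/32, 15/16)
Step 3: interval [29/32, 15/16), width = 15/16 - 29/32 = 1/32
  'd': [29/32 + 1/32*0/1, 29/32 + 1/32*5/8) = [29/32, 237/256)
  'c': [29/32 + 1/32*5/8, 29/32 + 1/32*3/4) = [237/256, 119/128)
  'b': [29/32 + 1/32*3/4, 29/32 + 1/32*1/1) = [119/128, 15/16) <- contains code 239/256
  emit 'b', narrow to [119/128, 15/16)

Answer: symbol=b low=3/4 high=1/1
symbol=c low=29/32 high=15/16
symbol=b low=119/128 high=15/16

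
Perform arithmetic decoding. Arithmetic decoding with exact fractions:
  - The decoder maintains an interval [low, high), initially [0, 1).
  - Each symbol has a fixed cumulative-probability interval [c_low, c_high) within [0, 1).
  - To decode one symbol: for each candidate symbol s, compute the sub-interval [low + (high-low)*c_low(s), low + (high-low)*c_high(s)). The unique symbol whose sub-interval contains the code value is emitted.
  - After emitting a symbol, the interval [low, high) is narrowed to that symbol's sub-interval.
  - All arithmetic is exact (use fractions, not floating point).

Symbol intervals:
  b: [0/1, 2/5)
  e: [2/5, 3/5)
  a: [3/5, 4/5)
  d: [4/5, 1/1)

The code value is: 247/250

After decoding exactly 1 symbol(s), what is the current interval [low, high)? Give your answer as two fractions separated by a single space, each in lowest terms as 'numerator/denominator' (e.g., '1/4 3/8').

Step 1: interval [0/1, 1/1), width = 1/1 - 0/1 = 1/1
  'b': [0/1 + 1/1*0/1, 0/1 + 1/1*2/5) = [0/1, 2/5)
  'e': [0/1 + 1/1*2/5, 0/1 + 1/1*3/5) = [2/5, 3/5)
  'a': [0/1 + 1/1*3/5, 0/1 + 1/1*4/5) = [3/5, 4/5)
  'd': [0/1 + 1/1*4/5, 0/1 + 1/1*1/1) = [4/5, 1/1) <- contains code 247/250
  emit 'd', narrow to [4/5, 1/1)

Answer: 4/5 1/1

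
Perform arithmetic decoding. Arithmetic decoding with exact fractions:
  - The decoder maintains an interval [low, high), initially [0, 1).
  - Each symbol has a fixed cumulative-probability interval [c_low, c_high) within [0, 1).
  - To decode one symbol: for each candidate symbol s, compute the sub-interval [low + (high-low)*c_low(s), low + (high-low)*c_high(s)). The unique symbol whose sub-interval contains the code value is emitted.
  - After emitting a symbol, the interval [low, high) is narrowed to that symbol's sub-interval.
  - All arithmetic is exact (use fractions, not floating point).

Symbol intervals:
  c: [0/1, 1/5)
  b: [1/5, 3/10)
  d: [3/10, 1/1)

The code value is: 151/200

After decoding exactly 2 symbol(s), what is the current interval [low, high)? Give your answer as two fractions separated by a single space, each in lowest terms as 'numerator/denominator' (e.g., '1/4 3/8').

Answer: 51/100 1/1

Derivation:
Step 1: interval [0/1, 1/1), width = 1/1 - 0/1 = 1/1
  'c': [0/1 + 1/1*0/1, 0/1 + 1/1*1/5) = [0/1, 1/5)
  'b': [0/1 + 1/1*1/5, 0/1 + 1/1*3/10) = [1/5, 3/10)
  'd': [0/1 + 1/1*3/10, 0/1 + 1/1*1/1) = [3/10, 1/1) <- contains code 151/200
  emit 'd', narrow to [3/10, 1/1)
Step 2: interval [3/10, 1/1), width = 1/1 - 3/10 = 7/10
  'c': [3/10 + 7/10*0/1, 3/10 + 7/10*1/5) = [3/10, 11/25)
  'b': [3/10 + 7/10*1/5, 3/10 + 7/10*3/10) = [11/25, 51/100)
  'd': [3/10 + 7/10*3/10, 3/10 + 7/10*1/1) = [51/100, 1/1) <- contains code 151/200
  emit 'd', narrow to [51/100, 1/1)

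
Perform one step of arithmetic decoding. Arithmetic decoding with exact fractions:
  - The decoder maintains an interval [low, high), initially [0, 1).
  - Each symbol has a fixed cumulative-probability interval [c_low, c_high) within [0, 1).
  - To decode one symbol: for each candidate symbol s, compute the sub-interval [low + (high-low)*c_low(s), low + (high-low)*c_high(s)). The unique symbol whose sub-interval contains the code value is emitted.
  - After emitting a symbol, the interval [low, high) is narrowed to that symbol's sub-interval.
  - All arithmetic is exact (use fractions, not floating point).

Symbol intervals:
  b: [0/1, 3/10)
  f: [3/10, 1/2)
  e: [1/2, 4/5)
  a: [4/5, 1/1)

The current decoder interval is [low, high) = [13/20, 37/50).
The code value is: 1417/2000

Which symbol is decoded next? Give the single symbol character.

Interval width = high − low = 37/50 − 13/20 = 9/100
Scaled code = (code − low) / width = (1417/2000 − 13/20) / 9/100 = 13/20
  b: [0/1, 3/10) 
  f: [3/10, 1/2) 
  e: [1/2, 4/5) ← scaled code falls here ✓
  a: [4/5, 1/1) 

Answer: e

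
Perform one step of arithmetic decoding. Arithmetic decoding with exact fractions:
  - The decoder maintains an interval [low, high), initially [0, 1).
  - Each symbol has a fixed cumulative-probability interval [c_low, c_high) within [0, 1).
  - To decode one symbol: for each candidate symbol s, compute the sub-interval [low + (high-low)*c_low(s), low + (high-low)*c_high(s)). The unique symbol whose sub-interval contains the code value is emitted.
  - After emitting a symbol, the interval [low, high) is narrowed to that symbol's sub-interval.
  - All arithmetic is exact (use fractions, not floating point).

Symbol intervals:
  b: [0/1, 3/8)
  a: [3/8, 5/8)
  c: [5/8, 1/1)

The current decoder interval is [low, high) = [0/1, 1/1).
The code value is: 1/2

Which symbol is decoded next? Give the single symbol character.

Answer: a

Derivation:
Interval width = high − low = 1/1 − 0/1 = 1/1
Scaled code = (code − low) / width = (1/2 − 0/1) / 1/1 = 1/2
  b: [0/1, 3/8) 
  a: [3/8, 5/8) ← scaled code falls here ✓
  c: [5/8, 1/1) 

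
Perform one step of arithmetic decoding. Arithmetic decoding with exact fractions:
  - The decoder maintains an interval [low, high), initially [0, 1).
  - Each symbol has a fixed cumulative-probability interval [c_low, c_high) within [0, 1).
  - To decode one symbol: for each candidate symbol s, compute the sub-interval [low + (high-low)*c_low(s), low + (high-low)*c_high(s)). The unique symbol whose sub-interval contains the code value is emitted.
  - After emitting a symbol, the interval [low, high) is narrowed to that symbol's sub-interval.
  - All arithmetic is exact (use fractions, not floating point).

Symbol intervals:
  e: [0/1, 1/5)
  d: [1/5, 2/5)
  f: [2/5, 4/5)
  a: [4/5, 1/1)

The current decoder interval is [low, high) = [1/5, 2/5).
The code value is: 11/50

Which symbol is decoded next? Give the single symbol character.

Interval width = high − low = 2/5 − 1/5 = 1/5
Scaled code = (code − low) / width = (11/50 − 1/5) / 1/5 = 1/10
  e: [0/1, 1/5) ← scaled code falls here ✓
  d: [1/5, 2/5) 
  f: [2/5, 4/5) 
  a: [4/5, 1/1) 

Answer: e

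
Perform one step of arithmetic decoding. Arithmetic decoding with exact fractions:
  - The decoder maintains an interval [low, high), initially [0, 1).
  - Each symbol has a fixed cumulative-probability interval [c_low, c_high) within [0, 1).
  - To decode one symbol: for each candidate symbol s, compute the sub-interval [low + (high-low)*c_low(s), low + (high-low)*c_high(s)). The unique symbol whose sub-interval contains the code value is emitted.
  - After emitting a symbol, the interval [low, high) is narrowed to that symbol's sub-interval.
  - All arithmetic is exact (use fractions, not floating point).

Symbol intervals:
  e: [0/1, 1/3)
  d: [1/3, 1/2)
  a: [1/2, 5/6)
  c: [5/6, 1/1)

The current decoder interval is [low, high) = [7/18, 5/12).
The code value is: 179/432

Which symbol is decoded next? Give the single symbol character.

Answer: c

Derivation:
Interval width = high − low = 5/12 − 7/18 = 1/36
Scaled code = (code − low) / width = (179/432 − 7/18) / 1/36 = 11/12
  e: [0/1, 1/3) 
  d: [1/3, 1/2) 
  a: [1/2, 5/6) 
  c: [5/6, 1/1) ← scaled code falls here ✓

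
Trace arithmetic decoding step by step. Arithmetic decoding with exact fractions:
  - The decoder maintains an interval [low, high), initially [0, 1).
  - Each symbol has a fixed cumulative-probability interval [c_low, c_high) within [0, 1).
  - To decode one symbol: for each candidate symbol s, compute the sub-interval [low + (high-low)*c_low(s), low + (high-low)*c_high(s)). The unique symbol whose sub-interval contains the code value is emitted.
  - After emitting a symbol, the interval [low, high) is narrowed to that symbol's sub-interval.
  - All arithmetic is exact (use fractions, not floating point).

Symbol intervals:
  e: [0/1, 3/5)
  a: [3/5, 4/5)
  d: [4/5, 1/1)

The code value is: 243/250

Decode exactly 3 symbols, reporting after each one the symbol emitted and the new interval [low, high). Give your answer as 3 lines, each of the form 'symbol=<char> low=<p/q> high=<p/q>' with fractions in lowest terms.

Answer: symbol=d low=4/5 high=1/1
symbol=d low=24/25 high=1/1
symbol=e low=24/25 high=123/125

Derivation:
Step 1: interval [0/1, 1/1), width = 1/1 - 0/1 = 1/1
  'e': [0/1 + 1/1*0/1, 0/1 + 1/1*3/5) = [0/1, 3/5)
  'a': [0/1 + 1/1*3/5, 0/1 + 1/1*4/5) = [3/5, 4/5)
  'd': [0/1 + 1/1*4/5, 0/1 + 1/1*1/1) = [4/5, 1/1) <- contains code 243/250
  emit 'd', narrow to [4/5, 1/1)
Step 2: interval [4/5, 1/1), width = 1/1 - 4/5 = 1/5
  'e': [4/5 + 1/5*0/1, 4/5 + 1/5*3/5) = [4/5, 23/25)
  'a': [4/5 + 1/5*3/5, 4/5 + 1/5*4/5) = [23/25, 24/25)
  'd': [4/5 + 1/5*4/5, 4/5 + 1/5*1/1) = [24/25, 1/1) <- contains code 243/250
  emit 'd', narrow to [24/25, 1/1)
Step 3: interval [24/25, 1/1), width = 1/1 - 24/25 = 1/25
  'e': [24/25 + 1/25*0/1, 24/25 + 1/25*3/5) = [24/25, 123/125) <- contains code 243/250
  'a': [24/25 + 1/25*3/5, 24/25 + 1/25*4/5) = [123/125, 124/125)
  'd': [24/25 + 1/25*4/5, 24/25 + 1/25*1/1) = [124/125, 1/1)
  emit 'e', narrow to [24/25, 123/125)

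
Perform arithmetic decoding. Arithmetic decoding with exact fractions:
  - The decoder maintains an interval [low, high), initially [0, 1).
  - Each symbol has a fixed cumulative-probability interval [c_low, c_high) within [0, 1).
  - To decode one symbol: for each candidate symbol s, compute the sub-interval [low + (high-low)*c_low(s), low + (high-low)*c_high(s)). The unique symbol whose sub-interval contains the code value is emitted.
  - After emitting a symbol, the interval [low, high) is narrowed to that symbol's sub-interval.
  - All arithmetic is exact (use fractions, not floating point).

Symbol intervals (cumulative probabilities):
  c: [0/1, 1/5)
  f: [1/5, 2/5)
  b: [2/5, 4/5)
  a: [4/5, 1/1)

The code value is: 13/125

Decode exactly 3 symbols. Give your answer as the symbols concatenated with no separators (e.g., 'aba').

Answer: cbf

Derivation:
Step 1: interval [0/1, 1/1), width = 1/1 - 0/1 = 1/1
  'c': [0/1 + 1/1*0/1, 0/1 + 1/1*1/5) = [0/1, 1/5) <- contains code 13/125
  'f': [0/1 + 1/1*1/5, 0/1 + 1/1*2/5) = [1/5, 2/5)
  'b': [0/1 + 1/1*2/5, 0/1 + 1/1*4/5) = [2/5, 4/5)
  'a': [0/1 + 1/1*4/5, 0/1 + 1/1*1/1) = [4/5, 1/1)
  emit 'c', narrow to [0/1, 1/5)
Step 2: interval [0/1, 1/5), width = 1/5 - 0/1 = 1/5
  'c': [0/1 + 1/5*0/1, 0/1 + 1/5*1/5) = [0/1, 1/25)
  'f': [0/1 + 1/5*1/5, 0/1 + 1/5*2/5) = [1/25, 2/25)
  'b': [0/1 + 1/5*2/5, 0/1 + 1/5*4/5) = [2/25, 4/25) <- contains code 13/125
  'a': [0/1 + 1/5*4/5, 0/1 + 1/5*1/1) = [4/25, 1/5)
  emit 'b', narrow to [2/25, 4/25)
Step 3: interval [2/25, 4/25), width = 4/25 - 2/25 = 2/25
  'c': [2/25 + 2/25*0/1, 2/25 + 2/25*1/5) = [2/25, 12/125)
  'f': [2/25 + 2/25*1/5, 2/25 + 2/25*2/5) = [12/125, 14/125) <- contains code 13/125
  'b': [2/25 + 2/25*2/5, 2/25 + 2/25*4/5) = [14/125, 18/125)
  'a': [2/25 + 2/25*4/5, 2/25 + 2/25*1/1) = [18/125, 4/25)
  emit 'f', narrow to [12/125, 14/125)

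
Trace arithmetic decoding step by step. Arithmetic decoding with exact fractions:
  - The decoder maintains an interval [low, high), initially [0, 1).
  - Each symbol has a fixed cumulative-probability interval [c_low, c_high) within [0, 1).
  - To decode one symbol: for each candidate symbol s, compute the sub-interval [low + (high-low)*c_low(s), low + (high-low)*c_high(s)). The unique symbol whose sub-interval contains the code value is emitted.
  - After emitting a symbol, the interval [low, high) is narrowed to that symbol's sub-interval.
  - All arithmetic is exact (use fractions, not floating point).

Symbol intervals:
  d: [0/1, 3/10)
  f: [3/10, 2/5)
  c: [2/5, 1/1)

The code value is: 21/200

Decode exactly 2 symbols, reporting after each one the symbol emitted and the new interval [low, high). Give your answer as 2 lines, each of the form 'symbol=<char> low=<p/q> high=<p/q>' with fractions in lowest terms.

Answer: symbol=d low=0/1 high=3/10
symbol=f low=9/100 high=3/25

Derivation:
Step 1: interval [0/1, 1/1), width = 1/1 - 0/1 = 1/1
  'd': [0/1 + 1/1*0/1, 0/1 + 1/1*3/10) = [0/1, 3/10) <- contains code 21/200
  'f': [0/1 + 1/1*3/10, 0/1 + 1/1*2/5) = [3/10, 2/5)
  'c': [0/1 + 1/1*2/5, 0/1 + 1/1*1/1) = [2/5, 1/1)
  emit 'd', narrow to [0/1, 3/10)
Step 2: interval [0/1, 3/10), width = 3/10 - 0/1 = 3/10
  'd': [0/1 + 3/10*0/1, 0/1 + 3/10*3/10) = [0/1, 9/100)
  'f': [0/1 + 3/10*3/10, 0/1 + 3/10*2/5) = [9/100, 3/25) <- contains code 21/200
  'c': [0/1 + 3/10*2/5, 0/1 + 3/10*1/1) = [3/25, 3/10)
  emit 'f', narrow to [9/100, 3/25)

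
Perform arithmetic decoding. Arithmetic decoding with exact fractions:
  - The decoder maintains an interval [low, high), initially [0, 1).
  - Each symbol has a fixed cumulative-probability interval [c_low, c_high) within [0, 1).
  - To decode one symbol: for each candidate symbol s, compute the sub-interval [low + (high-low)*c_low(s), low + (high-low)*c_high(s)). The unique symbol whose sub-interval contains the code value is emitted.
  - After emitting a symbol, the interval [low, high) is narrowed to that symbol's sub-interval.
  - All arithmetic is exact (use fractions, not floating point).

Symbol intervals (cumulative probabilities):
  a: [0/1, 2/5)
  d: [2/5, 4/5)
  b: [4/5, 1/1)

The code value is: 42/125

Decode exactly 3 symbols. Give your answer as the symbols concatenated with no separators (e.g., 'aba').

Step 1: interval [0/1, 1/1), width = 1/1 - 0/1 = 1/1
  'a': [0/1 + 1/1*0/1, 0/1 + 1/1*2/5) = [0/1, 2/5) <- contains code 42/125
  'd': [0/1 + 1/1*2/5, 0/1 + 1/1*4/5) = [2/5, 4/5)
  'b': [0/1 + 1/1*4/5, 0/1 + 1/1*1/1) = [4/5, 1/1)
  emit 'a', narrow to [0/1, 2/5)
Step 2: interval [0/1, 2/5), width = 2/5 - 0/1 = 2/5
  'a': [0/1 + 2/5*0/1, 0/1 + 2/5*2/5) = [0/1, 4/25)
  'd': [0/1 + 2/5*2/5, 0/1 + 2/5*4/5) = [4/25, 8/25)
  'b': [0/1 + 2/5*4/5, 0/1 + 2/5*1/1) = [8/25, 2/5) <- contains code 42/125
  emit 'b', narrow to [8/25, 2/5)
Step 3: interval [8/25, 2/5), width = 2/5 - 8/25 = 2/25
  'a': [8/25 + 2/25*0/1, 8/25 + 2/25*2/5) = [8/25, 44/125) <- contains code 42/125
  'd': [8/25 + 2/25*2/5, 8/25 + 2/25*4/5) = [44/125, 48/125)
  'b': [8/25 + 2/25*4/5, 8/25 + 2/25*1/1) = [48/125, 2/5)
  emit 'a', narrow to [8/25, 44/125)

Answer: aba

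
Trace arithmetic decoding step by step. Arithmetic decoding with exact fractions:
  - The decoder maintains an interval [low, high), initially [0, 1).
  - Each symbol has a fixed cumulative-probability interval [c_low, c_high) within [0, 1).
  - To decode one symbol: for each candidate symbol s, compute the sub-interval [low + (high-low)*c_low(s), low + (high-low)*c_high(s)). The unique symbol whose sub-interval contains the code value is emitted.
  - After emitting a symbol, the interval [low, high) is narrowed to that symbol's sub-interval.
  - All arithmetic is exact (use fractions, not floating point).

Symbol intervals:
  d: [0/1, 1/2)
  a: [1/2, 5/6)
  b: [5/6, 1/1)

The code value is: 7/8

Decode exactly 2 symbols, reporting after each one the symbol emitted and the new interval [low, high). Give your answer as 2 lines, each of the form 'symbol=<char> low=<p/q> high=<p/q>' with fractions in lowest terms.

Answer: symbol=b low=5/6 high=1/1
symbol=d low=5/6 high=11/12

Derivation:
Step 1: interval [0/1, 1/1), width = 1/1 - 0/1 = 1/1
  'd': [0/1 + 1/1*0/1, 0/1 + 1/1*1/2) = [0/1, 1/2)
  'a': [0/1 + 1/1*1/2, 0/1 + 1/1*5/6) = [1/2, 5/6)
  'b': [0/1 + 1/1*5/6, 0/1 + 1/1*1/1) = [5/6, 1/1) <- contains code 7/8
  emit 'b', narrow to [5/6, 1/1)
Step 2: interval [5/6, 1/1), width = 1/1 - 5/6 = 1/6
  'd': [5/6 + 1/6*0/1, 5/6 + 1/6*1/2) = [5/6, 11/12) <- contains code 7/8
  'a': [5/6 + 1/6*1/2, 5/6 + 1/6*5/6) = [11/12, 35/36)
  'b': [5/6 + 1/6*5/6, 5/6 + 1/6*1/1) = [35/36, 1/1)
  emit 'd', narrow to [5/6, 11/12)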